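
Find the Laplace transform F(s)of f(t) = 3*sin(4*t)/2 6/(s^2 + 16)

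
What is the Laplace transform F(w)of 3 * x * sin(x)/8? 3 * w/(4 * (w^2+1)^2)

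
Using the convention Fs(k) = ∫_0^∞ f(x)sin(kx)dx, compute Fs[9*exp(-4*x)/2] 9*k/(2*(k^2 + 16))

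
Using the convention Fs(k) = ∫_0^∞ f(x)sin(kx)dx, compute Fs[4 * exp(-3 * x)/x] 4 * atan(k/3)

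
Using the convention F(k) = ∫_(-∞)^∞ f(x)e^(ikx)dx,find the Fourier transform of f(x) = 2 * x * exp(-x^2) I * sqrt(pi) * k * exp(-k^2/4)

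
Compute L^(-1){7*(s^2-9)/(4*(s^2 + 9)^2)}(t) 7*t*cos(3*t)/4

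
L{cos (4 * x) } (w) w/ (w^2 + 16) 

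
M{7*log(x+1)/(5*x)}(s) -7*pi*csc(pi*s)/(5*s - 5)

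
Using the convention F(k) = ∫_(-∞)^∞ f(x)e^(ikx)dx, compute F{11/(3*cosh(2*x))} 11*pi/(6*cosh(pi*k/4))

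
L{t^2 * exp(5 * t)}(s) 2/(s - 5)^3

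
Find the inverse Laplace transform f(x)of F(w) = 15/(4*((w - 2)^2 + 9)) 5*exp(2*x)*sin(3*x)/4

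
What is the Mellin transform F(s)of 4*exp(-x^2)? 2*gamma(s/2)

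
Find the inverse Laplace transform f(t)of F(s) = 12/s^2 12*t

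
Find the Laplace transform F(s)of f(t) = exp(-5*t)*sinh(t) 1/((s + 5)^2 - 1)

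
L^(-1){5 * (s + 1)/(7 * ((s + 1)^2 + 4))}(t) 5 * exp(-t) * cos(2 * t)/7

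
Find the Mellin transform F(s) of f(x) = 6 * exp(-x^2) 3 * gamma(s/2) 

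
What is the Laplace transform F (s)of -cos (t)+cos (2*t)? s/ (s^2+4)- s/ (s^2+1)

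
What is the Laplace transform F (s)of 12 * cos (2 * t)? 12 * s/ (s^2 + 4)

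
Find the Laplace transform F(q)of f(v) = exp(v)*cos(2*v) (q - 1)/((q - 1)^2+4)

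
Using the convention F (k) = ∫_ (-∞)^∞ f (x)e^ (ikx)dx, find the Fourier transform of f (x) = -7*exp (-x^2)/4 -7*sqrt (pi)*exp (-k^2/4)/4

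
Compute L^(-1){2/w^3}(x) x^2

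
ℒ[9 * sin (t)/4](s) 9/ (4 * (s^2 + 1))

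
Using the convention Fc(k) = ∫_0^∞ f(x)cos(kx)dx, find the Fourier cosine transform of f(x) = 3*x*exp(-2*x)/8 3*(4 - k^2)/(8*(k^2+4)^2)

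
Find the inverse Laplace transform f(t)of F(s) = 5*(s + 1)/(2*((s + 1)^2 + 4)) 5*exp(-t)*cos(2*t)/2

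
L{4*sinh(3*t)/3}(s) 4/(s^2 - 9)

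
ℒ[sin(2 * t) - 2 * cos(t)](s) 2/(s^2 + 4) - 2 * s/(s^2 + 1)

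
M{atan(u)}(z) -pi * sec(pi * z/2)/(2 * z)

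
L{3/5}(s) 3/(5 * s)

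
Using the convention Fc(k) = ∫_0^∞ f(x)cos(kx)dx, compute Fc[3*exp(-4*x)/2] 6/(k^2+16)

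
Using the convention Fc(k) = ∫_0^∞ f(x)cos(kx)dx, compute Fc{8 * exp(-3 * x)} 24/(k^2 + 9)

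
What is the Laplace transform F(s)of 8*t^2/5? 16/(5*s^3)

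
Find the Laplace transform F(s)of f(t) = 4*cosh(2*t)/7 4*s/(7*(s^2 - 4))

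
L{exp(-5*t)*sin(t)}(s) 1/((s + 5)^2 + 1)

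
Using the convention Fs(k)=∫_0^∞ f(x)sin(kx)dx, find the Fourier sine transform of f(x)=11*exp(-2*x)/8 11*k/(8*(k^2 + 4))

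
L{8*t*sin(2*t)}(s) 32*s/(s^2 + 4)^2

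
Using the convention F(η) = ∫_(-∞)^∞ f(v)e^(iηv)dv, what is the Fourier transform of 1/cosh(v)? pi/cosh(pi*η/2)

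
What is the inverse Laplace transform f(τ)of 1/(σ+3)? exp(-3*τ)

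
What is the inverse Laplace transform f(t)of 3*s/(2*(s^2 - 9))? 3*cosh(3*t)/2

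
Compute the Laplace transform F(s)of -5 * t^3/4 -15/(2 * s^4)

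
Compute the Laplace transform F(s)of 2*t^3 12/s^4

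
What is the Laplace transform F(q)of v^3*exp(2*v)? 6/(q - 2)^4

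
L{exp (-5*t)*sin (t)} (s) 1/ ( (s + 5)^2 + 1)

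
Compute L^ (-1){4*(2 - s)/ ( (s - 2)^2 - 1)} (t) -4*exp (2*t)*cosh (t)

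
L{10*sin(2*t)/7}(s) 20/(7*(s^2 + 4))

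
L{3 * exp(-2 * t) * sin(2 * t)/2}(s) 3/((s + 2)^2 + 4)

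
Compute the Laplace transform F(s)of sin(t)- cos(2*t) 1/(s^2 + 1)- s/(s^2 + 4)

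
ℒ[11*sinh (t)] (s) 11/ (s^2 - 1)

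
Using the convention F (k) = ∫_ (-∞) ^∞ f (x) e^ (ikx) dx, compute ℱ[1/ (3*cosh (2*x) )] pi/ (6*cosh (pi*k/4) ) 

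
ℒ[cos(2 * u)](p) p/(p^2 + 4)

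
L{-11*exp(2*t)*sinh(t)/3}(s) -11/(3*(s - 2)^2 - 3)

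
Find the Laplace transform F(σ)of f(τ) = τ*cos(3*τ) (σ^2-9)/(σ^2+9)^2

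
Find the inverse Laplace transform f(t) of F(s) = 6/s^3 3 * t^2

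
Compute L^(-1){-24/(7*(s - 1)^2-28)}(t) -12*exp(t)*sinh(2*t)/7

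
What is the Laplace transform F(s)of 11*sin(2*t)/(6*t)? 11*atan(2/s)/6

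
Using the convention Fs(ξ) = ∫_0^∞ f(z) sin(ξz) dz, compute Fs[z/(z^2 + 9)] pi * exp(-3 * ξ) /2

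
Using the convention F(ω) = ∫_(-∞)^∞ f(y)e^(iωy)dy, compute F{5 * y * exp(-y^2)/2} 5 * I * sqrt(pi) * ω * exp(-ω^2/4)/4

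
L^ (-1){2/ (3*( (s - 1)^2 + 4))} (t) exp (t)*sin (2*t)/3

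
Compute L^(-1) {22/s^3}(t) 11*t^2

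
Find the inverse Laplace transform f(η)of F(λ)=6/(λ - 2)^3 3 * η^2 * exp(2 * η)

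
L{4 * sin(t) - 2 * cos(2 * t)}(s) 4/(s^2+1) - 2 * s/(s^2+4)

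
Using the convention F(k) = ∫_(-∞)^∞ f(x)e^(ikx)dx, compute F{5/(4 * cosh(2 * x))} 5 * pi/(8 * cosh(pi * k/4))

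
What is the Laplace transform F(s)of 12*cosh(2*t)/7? 12*s/(7*(s^2-4))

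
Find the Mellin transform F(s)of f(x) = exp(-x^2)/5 gamma(s/2)/10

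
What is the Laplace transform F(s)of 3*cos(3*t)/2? 3*s/(2*(s^2 + 9))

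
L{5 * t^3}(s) 30/s^4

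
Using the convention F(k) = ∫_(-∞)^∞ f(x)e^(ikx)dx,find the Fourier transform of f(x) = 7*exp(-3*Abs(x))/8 21/(4*(k^2 + 9))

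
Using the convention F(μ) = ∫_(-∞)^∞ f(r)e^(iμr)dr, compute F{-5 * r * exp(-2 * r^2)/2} -5 * sqrt(2) * I * sqrt(pi) * μ * exp(-μ^2/8)/16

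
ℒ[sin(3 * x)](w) 3/(w^2 + 9)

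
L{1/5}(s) 1/(5 * s)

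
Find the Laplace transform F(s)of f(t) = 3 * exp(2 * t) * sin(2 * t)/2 3/((s - 2)^2 + 4)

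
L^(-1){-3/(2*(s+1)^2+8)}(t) -3*exp(-t)*sin(2*t)/4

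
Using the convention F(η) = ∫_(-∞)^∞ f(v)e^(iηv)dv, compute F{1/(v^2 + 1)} pi*exp(-Abs(η))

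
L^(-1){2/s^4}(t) t^3/3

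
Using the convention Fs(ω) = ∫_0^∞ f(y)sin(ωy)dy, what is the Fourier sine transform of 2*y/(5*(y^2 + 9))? pi*exp(-3*ω)/5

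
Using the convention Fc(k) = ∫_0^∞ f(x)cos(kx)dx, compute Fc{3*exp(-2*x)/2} 3/(k^2 + 4)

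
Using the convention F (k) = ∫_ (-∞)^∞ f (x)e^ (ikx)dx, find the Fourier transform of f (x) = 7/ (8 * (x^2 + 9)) 7 * pi * exp (-3 * Abs (k))/24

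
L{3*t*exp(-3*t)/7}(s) 3/(7*(s + 3)^2)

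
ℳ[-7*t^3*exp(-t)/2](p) -7*gamma(p + 3)/2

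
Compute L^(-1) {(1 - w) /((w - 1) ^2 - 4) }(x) -exp(x) * cosh(2 * x) 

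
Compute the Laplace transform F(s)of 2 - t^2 2/s - 2/s^3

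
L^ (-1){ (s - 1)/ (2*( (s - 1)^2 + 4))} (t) exp (t)*cos (2*t)/2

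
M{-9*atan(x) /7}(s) 9*pi*sec(pi*s/2) /(14*s) 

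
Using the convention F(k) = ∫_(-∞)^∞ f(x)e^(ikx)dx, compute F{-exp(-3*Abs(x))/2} -3/(k^2 + 9)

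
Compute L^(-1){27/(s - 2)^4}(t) 9*t^3*exp(2*t)/2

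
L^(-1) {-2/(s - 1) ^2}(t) -2*t*exp(t) 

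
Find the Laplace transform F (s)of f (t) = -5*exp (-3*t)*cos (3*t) 5*(-s - 3)/ ( (s + 3)^2 + 9)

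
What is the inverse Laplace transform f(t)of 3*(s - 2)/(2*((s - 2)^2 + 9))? 3*exp(2*t)*cos(3*t)/2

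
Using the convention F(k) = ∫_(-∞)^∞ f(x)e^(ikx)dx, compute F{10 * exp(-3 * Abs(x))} 60/(k^2 + 9)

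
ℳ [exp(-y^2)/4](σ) gamma(σ/2)/8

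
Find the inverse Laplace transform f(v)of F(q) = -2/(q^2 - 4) -sinh(2*v)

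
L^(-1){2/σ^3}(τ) τ^2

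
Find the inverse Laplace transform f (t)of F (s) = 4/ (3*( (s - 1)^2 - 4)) 2*exp (t)*sinh (2*t)/3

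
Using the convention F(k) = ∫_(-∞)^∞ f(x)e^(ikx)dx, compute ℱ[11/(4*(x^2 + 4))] 11*pi*exp(-2*Abs(k))/8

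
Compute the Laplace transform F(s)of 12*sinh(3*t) 36/(s^2-9)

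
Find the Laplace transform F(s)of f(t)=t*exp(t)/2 1/(2*(s - 1)^2)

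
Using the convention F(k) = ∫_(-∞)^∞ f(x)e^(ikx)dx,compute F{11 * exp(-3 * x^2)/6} 11 * sqrt(3) * sqrt(pi) * exp(-k^2/12)/18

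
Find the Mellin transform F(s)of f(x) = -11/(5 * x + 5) -11 * pi * csc(pi * s)/5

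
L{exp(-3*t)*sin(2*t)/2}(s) 1/((s + 3)^2 + 4)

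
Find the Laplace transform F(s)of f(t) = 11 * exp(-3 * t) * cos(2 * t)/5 11 * (s + 3)/(5 * ((s + 3)^2 + 4))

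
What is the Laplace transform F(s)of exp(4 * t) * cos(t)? (s - 4)/((s - 4)^2 + 1)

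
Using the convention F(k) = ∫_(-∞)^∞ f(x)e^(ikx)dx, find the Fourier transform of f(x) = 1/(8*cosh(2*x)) pi/(16*cosh(pi*k/4))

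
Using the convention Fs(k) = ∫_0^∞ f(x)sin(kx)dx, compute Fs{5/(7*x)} 5*pi/14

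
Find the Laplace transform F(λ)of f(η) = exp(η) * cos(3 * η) (λ - 1)/((λ - 1)^2 + 9)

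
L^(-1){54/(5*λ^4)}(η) 9*η^3/5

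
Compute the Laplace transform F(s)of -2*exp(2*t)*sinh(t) -2/((s - 2)^2 - 1)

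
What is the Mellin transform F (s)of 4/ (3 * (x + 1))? 4 * pi * csc (pi * s)/3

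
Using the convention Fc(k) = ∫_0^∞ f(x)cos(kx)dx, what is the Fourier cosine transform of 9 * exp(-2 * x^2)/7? 9 * sqrt(2) * sqrt(pi) * exp(-k^2/8)/28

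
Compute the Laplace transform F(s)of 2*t 2/s^2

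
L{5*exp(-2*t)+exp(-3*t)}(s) 5/(s+2)+1/(s+3)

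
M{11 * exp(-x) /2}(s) 11 * gamma(s) /2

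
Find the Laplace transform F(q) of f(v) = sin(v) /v atan(1/q) 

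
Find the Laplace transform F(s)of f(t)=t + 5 s^(-2) + 5/s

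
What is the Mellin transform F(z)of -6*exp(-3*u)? -6*gamma(z)/3^z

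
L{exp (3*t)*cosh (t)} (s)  (s - 3)/ ( (s - 3)^2 - 1)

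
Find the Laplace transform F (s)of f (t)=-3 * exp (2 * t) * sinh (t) -3/ ( (s - 2)^2 - 1)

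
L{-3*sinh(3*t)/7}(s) -9/(7*s^2 - 63)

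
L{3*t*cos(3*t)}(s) 3*(s^2-9)/(s^2 + 9)^2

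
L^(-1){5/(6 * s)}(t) 5/6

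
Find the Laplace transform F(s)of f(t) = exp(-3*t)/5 1/(5*(s+3))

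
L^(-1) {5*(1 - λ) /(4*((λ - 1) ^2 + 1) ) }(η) -5*exp(η)*cos(η) /4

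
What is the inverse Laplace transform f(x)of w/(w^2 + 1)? cos(x)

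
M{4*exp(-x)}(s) 4*gamma(s)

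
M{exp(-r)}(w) gamma(w)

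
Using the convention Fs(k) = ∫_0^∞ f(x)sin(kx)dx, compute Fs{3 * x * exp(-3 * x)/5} 18 * k/(5 * (k^2 + 9)^2)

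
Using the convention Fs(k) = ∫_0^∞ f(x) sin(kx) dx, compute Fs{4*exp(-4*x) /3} 4*k/(3*(k^2 + 16) ) 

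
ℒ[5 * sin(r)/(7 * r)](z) 5 * atan(1/z)/7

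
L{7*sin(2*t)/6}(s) 7/(3*(s^2+4))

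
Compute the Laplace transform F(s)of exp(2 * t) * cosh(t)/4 (s - 2)/(4 * ((s - 2)^2-1))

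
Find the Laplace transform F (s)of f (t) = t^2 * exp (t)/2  (s - 1)^ (-3)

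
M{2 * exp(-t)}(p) 2 * gamma(p)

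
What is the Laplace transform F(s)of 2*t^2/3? 4/(3*s^3)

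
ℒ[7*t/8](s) 7/(8*s^2)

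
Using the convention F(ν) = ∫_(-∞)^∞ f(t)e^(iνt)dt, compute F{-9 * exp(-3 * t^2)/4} -3 * sqrt(3) * sqrt(pi) * exp(-ν^2/12)/4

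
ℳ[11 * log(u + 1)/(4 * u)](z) -11 * pi * csc(pi * z)/(4 * z - 4)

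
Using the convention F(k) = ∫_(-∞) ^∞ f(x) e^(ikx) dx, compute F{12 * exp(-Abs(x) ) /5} 24/(5 * (k^2 + 1) ) 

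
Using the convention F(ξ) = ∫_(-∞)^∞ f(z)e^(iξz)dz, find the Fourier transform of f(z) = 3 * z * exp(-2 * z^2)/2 3 * sqrt(2) * I * sqrt(pi) * ξ * exp(-ξ^2/8)/16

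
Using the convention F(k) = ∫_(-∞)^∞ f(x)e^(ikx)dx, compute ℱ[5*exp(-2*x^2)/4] 5*sqrt(2)*sqrt(pi)*exp(-k^2/8)/8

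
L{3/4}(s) 3/(4*s)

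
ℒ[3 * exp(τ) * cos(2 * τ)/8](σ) 3 * (σ - 1)/(8 * ((σ - 1)^2 + 4))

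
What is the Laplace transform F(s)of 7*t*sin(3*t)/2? 21*s/(s^2 + 9)^2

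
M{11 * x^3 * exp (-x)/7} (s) 11 * gamma (s + 3)/7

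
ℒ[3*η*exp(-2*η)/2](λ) 3/(2*(λ + 2)^2)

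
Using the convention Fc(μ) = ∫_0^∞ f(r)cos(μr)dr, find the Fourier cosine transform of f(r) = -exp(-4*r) -4/(μ^2+16)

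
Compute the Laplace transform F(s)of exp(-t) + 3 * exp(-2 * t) 1/(s + 1) + 3/(s + 2)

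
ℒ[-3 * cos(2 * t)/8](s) -3 * s/(8 * s^2 + 32)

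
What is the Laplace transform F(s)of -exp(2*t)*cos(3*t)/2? (2 - s)/(2*((s - 2)^2 + 9))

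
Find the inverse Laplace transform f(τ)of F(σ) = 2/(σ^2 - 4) sinh(2*τ)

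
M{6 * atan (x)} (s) -3 * pi * sec (pi * s/2)/s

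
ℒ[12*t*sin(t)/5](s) 24*s/(5*(s^2 + 1)^2)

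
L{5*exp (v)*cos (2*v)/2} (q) 5*(q - 1)/ (2*( (q - 1)^2+4))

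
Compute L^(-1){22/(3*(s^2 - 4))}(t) 11*sinh(2*t)/3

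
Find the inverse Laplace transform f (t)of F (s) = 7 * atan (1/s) 7 * sin (t)/t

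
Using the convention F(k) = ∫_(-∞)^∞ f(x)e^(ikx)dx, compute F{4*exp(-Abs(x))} 8/(k^2+1)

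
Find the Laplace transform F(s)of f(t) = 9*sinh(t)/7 9/(7*(s^2 - 1))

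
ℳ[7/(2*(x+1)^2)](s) -7*pi*(s - 1)/(2*sin(pi*s))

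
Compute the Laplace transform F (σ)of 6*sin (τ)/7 6/ (7*(σ^2 + 1))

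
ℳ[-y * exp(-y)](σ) -gamma(σ + 1)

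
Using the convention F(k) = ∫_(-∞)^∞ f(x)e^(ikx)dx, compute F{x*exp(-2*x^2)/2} sqrt(2)*I*sqrt(pi)*k*exp(-k^2/8)/16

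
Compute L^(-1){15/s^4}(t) 5*t^3/2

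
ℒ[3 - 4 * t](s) 3/s - 4/s^2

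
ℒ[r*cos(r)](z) (z^2 - 1) /(z^2 + 1) ^2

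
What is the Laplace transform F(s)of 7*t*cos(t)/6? 7*(s^2 - 1)/(6*(s^2 + 1)^2)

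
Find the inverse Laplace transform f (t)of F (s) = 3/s 3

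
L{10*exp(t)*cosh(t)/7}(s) 10*(s - 1)/(7*s*(s - 2))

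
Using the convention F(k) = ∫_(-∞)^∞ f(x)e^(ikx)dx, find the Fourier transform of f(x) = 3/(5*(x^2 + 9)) pi*exp(-3*Abs(k))/5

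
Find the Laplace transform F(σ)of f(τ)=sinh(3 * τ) 3/(σ^2 - 9)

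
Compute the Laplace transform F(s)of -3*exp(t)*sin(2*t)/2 -3/((s - 1)^2+4)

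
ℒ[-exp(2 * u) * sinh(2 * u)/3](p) -2/(3 * p * (p - 4))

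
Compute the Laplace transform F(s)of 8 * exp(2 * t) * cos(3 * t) 8 * (s - 2)/((s - 2)^2+9)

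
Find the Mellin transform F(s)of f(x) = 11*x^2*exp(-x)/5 11*gamma(s + 2)/5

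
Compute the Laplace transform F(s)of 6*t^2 12/s^3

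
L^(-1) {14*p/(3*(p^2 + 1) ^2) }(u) 7*u*sin(u) /3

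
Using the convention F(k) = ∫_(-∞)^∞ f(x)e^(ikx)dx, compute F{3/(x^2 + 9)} pi*exp(-3*Abs(k))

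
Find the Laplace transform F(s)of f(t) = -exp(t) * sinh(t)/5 -1/(5 * s * (s - 2))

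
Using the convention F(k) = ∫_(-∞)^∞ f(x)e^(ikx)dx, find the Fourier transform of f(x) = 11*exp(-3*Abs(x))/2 33/(k^2 + 9)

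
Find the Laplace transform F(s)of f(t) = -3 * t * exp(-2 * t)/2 -3/(2 * (s + 2)^2)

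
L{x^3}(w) 6/w^4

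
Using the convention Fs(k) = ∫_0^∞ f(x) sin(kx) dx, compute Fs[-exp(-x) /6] -k/(6 * k^2 + 6) 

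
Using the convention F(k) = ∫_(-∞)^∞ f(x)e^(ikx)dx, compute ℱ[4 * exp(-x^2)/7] 4 * sqrt(pi) * exp(-k^2/4)/7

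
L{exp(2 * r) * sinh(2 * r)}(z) 2/(z * (z - 4))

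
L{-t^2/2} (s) -1/s^3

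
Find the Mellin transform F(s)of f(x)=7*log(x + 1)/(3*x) -7*pi*csc(pi*s)/(3*s - 3)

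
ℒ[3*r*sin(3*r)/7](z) 18*z/(7*(z^2 + 9)^2)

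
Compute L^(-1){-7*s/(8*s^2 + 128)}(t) -7*cos(4*t)/8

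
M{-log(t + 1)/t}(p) pi*csc(pi*p)/(p - 1)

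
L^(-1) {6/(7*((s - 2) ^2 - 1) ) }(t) 6*exp(2*t)*sinh(t) /7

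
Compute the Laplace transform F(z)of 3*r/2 3/(2*z^2)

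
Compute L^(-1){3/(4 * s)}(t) 3/4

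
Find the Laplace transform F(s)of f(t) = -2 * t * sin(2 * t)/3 -8 * s/(3 * (s^2 + 4)^2)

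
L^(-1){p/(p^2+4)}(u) cos(2*u)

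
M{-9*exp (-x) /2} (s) -9*gamma (s) /2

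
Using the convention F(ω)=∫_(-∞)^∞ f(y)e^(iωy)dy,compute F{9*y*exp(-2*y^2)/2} 9*sqrt(2)*I*sqrt(pi)*ω*exp(-ω^2/8)/16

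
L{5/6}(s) 5/(6*s)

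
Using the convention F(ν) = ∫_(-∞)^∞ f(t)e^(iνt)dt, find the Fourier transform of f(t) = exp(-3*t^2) sqrt(3)*sqrt(pi)*exp(-ν^2/12)/3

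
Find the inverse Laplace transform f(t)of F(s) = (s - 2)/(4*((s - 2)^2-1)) exp(2*t)*cosh(t)/4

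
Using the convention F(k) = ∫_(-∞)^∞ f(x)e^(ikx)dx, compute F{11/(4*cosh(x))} 11*pi/(4*cosh(pi*k/2))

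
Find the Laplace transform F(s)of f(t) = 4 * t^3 24/s^4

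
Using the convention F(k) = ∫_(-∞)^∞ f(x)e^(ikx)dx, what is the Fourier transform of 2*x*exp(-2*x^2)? sqrt(2)*I*sqrt(pi)*k*exp(-k^2/8)/4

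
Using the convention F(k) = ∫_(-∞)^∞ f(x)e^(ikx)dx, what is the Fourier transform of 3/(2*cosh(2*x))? 3*pi/(4*cosh(pi*k/4))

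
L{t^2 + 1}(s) 2/s^3 + 1/s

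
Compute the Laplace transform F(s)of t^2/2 s^(-3)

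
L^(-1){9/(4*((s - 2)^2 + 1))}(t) 9*exp(2*t)*sin(t)/4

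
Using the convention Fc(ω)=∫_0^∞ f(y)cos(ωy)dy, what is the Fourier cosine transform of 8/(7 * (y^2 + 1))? 4 * pi * exp(-ω)/7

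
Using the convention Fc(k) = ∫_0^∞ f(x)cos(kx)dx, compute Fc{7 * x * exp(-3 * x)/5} 7 * (9 - k^2)/(5 * (k^2+9)^2)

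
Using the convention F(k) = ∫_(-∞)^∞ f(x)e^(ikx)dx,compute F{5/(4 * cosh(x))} 5 * pi/(4 * cosh(pi * k/2))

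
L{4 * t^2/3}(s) 8/(3 * s^3)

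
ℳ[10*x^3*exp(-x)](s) 10*gamma(s+3)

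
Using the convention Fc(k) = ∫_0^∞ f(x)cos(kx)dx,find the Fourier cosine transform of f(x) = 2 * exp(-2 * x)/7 4/(7 * (k^2 + 4))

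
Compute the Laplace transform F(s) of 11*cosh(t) 11*s/(s^2 - 1) 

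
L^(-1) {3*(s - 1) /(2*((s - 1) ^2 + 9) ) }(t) 3*exp(t)*cos(3*t) /2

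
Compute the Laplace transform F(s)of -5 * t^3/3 -10/s^4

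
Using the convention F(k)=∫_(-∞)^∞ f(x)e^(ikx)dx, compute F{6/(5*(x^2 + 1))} 6*pi*exp(-Abs(k))/5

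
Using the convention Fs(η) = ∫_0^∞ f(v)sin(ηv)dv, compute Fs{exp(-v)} η/(η^2 + 1)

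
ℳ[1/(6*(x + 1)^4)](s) gamma(s)*gamma(4 - s)/36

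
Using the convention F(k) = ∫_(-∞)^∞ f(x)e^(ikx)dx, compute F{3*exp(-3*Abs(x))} 18/(k^2 + 9)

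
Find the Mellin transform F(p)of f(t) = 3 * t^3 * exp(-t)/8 3 * gamma(p + 3)/8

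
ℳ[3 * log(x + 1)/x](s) -3 * pi * csc(pi * s)/(s - 1)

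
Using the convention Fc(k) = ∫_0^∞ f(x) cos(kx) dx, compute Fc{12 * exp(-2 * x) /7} 24/(7 * (k^2 + 4) ) 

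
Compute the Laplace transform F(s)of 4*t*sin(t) 8*s/(s^2 + 1)^2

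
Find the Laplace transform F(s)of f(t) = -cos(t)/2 -s/(2 * s^2 + 2)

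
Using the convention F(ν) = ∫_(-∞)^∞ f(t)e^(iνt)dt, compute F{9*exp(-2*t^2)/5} 9*sqrt(2)*sqrt(pi)*exp(-ν^2/8)/10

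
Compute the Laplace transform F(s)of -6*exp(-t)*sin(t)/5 -6/(5*(s+1)^2+5)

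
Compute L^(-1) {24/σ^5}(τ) τ^4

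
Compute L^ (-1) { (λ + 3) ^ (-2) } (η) η*exp (-3*η) 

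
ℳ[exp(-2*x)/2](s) gamma(s)/(2*2^s)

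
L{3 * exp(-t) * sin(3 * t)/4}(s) 9/(4 * ((s + 1)^2 + 9))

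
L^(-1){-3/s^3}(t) -3 * t^2/2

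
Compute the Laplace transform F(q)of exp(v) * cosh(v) (q - 1)/(q * (q - 2))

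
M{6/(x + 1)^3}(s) 3 * pi * (s - 2) * (s - 1)/sin(pi * s)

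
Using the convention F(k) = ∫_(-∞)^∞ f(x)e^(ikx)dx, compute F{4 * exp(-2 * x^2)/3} 2 * sqrt(2) * sqrt(pi) * exp(-k^2/8)/3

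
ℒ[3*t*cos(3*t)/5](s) 3*(s^2 - 9)/(5*(s^2 + 9)^2)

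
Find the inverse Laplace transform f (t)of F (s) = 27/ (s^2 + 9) 9*sin (3*t)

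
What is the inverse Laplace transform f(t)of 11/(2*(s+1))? 11*exp(-t)/2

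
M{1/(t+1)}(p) pi * csc(pi * p)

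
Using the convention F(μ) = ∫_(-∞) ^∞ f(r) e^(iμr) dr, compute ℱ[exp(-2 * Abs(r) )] 4/(μ^2 + 4) 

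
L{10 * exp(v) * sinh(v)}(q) 10/(q * (q - 2))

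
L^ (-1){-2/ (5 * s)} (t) -2/5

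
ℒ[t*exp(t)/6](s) 1/(6*(s - 1)^2)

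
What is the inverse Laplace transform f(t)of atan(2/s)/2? sin(2*t)/(2*t)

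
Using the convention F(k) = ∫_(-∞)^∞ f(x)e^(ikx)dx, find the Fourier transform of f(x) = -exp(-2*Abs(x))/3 -4/(3*k^2 + 12)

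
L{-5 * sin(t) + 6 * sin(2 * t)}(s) 12/(s^2 + 4) - 5/(s^2 + 1)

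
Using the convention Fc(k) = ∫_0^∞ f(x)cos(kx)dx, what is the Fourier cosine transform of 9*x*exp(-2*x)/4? 9*(4 - k^2)/(4*(k^2 + 4)^2)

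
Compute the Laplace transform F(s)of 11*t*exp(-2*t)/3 11/(3*(s + 2)^2)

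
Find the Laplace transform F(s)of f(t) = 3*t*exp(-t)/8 3/(8*(s + 1)^2)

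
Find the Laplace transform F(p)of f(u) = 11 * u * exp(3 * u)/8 11/(8 * (p - 3)^2)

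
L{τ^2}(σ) 2/σ^3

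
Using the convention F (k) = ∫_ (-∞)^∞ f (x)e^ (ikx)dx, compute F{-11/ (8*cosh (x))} -11*pi/ (8*cosh (pi*k/2))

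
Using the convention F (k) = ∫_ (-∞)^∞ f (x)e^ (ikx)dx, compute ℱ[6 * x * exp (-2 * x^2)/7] 3 * sqrt (2) * I * sqrt (pi) * k * exp (-k^2/8)/28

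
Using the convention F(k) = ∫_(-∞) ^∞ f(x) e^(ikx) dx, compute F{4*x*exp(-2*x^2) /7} sqrt(2)*I*sqrt(pi)*k*exp(-k^2/8) /14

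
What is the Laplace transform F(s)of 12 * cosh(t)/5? 12 * s/(5 * (s^2 - 1))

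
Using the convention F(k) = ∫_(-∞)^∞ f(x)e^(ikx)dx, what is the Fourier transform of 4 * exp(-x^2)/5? 4 * sqrt(pi) * exp(-k^2/4)/5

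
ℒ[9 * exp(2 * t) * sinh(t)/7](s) 9/(7 * ((s - 2)^2-1))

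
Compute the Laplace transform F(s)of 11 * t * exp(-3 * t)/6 11/(6 * (s+3)^2)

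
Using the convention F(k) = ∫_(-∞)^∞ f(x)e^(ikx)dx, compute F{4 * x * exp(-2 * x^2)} sqrt(2) * I * sqrt(pi) * k * exp(-k^2/8)/2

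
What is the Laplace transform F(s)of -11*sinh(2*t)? -22/(s^2 - 4)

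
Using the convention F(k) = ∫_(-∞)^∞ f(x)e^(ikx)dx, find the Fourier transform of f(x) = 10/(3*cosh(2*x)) 5*pi/(3*cosh(pi*k/4))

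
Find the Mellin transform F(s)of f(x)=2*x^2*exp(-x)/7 2*gamma(s+2)/7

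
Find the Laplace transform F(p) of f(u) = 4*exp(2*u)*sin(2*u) 8/((p - 2) ^2 + 4) 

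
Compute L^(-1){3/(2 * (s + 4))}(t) 3 * exp(-4 * t)/2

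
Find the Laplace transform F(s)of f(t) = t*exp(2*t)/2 1/(2*(s - 2)^2)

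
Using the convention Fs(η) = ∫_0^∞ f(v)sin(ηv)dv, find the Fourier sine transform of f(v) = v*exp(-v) 2*η/(η^2+1)^2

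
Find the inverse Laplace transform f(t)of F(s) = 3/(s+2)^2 3*t*exp(-2*t)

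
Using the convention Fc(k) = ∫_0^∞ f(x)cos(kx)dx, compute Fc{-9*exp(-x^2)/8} -9*sqrt(pi)*exp(-k^2/4)/16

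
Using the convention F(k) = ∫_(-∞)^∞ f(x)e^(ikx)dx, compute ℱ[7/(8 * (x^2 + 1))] 7 * pi * exp(-Abs(k))/8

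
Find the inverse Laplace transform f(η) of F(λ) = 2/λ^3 η^2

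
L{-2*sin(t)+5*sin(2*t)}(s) 10/(s^2+4) - 2/(s^2+1)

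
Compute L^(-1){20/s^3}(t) 10 * t^2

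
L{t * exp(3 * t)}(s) (s - 3)^(-2)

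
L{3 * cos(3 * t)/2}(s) 3 * s/(2 * (s^2 + 9))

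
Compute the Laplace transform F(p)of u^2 2/p^3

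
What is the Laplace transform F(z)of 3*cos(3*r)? 3*z/(z^2 + 9)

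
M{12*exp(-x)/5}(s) 12*gamma(s)/5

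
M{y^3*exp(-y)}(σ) gamma(σ+3)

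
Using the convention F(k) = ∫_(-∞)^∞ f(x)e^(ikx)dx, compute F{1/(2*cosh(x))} pi/(2*cosh(pi*k/2))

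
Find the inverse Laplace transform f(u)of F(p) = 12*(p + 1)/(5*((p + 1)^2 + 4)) 12*exp(-u)*cos(2*u)/5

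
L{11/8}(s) 11/(8*s)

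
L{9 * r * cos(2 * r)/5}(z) 9 * (z^2 - 4)/(5 * (z^2 + 4)^2)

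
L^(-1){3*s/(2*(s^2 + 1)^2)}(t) 3*t*sin(t)/4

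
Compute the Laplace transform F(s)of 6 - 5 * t 6/s - 5/s^2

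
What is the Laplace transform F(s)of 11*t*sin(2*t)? 44*s/(s^2 + 4)^2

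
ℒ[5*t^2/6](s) 5/(3*s^3)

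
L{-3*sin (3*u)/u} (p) -3*atan (3/p)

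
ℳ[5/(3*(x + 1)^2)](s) -5*pi*(s - 1)/(3*sin(pi*s))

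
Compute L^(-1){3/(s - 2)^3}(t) 3 * t^2 * exp(2 * t)/2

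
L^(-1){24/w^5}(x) x^4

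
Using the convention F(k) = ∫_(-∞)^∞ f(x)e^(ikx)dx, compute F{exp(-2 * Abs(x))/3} 4/(3 * (k^2 + 4))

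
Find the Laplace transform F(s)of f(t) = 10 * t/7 10/(7 * s^2)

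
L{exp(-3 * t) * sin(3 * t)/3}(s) 1/((s + 3)^2 + 9)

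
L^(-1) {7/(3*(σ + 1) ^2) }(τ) 7*τ*exp(-τ) /3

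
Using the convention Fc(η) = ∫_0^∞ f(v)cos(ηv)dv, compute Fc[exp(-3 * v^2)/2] sqrt(3) * sqrt(pi) * exp(-η^2/12)/12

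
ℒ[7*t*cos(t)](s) 7*(s^2-1)/(s^2+1)^2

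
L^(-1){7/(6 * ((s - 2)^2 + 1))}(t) 7 * exp(2 * t) * sin(t)/6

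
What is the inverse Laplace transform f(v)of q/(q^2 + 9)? cos(3 * v)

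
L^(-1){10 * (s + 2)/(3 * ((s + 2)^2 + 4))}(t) 10 * exp(-2 * t) * cos(2 * t)/3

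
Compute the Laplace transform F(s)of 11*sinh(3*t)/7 33/(7*(s^2 - 9))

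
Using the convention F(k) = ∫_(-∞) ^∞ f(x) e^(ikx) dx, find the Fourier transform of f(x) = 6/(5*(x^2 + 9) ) 2*pi*exp(-3*Abs(k) ) /5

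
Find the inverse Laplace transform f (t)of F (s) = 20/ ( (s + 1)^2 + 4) 10*exp (-t)*sin (2*t)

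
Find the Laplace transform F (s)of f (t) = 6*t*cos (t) 6*(s^2-1)/ (s^2 + 1)^2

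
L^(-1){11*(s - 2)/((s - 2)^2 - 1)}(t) 11*exp(2*t)*cosh(t)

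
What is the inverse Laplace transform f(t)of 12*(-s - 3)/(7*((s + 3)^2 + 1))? -12*exp(-3*t)*cos(t)/7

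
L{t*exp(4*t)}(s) (s - 4)^(-2)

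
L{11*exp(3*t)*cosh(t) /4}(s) 11*(s - 3) /(4*((s - 3) ^2-1) ) 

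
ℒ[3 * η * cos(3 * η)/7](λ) 3 * (λ^2 - 9)/(7 * (λ^2+9)^2)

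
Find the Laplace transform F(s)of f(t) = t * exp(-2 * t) (s + 2)^(-2)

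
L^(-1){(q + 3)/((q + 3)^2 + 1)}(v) exp(-3*v)*cos(v)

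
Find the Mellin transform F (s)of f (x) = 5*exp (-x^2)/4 5*gamma (s/2)/8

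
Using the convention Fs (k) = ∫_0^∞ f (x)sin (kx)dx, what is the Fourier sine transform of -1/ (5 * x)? -pi/10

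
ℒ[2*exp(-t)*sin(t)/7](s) 2/(7*((s + 1)^2 + 1))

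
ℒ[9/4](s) 9/(4*s) 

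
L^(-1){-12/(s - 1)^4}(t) -2*t^3*exp(t)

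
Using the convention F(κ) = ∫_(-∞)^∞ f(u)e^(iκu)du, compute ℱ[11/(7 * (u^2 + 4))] 11 * pi * exp(-2 * Abs(κ))/14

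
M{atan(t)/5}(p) -pi*sec(pi*p/2)/(10*p)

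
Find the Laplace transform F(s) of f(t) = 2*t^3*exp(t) 12/(s - 1) ^4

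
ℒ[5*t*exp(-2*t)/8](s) 5/(8*(s + 2)^2)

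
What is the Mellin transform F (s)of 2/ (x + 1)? 2 * pi * csc (pi * s)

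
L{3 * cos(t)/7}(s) 3 * s/(7 * (s^2 + 1))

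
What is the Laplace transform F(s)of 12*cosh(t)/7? 12*s/(7*(s^2 - 1))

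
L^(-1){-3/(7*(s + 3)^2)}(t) -3*t*exp(-3*t)/7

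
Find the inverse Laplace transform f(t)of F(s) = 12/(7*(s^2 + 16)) 3*sin(4*t)/7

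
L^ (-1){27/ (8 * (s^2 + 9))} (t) 9 * sin (3 * t)/8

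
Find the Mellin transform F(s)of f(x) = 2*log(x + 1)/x -2*pi*csc(pi*s)/(s - 1)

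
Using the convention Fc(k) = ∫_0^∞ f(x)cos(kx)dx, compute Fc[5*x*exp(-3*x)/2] 5*(9 - k^2)/(2*(k^2+9)^2)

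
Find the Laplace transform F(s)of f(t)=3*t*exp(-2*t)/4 3/(4*(s + 2)^2)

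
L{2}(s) 2/s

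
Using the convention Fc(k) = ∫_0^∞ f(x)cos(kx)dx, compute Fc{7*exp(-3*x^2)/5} 7*sqrt(3)*sqrt(pi)*exp(-k^2/12)/30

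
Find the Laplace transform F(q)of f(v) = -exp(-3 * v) -1/(q+3)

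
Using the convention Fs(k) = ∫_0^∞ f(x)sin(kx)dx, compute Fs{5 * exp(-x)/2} 5 * k/(2 * (k^2 + 1))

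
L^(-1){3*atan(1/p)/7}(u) 3*sin(u)/(7*u)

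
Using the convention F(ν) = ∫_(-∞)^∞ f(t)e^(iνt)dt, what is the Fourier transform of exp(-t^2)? sqrt(pi) * exp(-ν^2/4)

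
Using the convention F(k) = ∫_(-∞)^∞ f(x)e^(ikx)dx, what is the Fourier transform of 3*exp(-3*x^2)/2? sqrt(3)*sqrt(pi)*exp(-k^2/12)/2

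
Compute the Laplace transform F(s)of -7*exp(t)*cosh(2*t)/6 7*(1 - s)/(6*((s - 1)^2 - 4))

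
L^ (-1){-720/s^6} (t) -6 * t^5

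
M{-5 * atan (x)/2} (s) 5 * pi * sec (pi * s/2)/ (4 * s)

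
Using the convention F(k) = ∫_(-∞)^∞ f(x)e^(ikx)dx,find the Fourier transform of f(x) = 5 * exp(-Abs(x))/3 10/(3 * (k^2 + 1))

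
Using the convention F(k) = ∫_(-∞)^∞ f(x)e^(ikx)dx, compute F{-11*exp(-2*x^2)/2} -11*sqrt(2)*sqrt(pi)*exp(-k^2/8)/4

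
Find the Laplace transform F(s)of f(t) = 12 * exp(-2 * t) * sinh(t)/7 12/(7 * ((s + 2)^2 - 1))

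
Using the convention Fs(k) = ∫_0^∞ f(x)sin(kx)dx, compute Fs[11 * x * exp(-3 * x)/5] 66 * k/(5 * (k^2+9)^2)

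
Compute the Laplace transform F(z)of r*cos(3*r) (z^2 - 9)/(z^2 + 9)^2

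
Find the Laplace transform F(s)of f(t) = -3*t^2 -6/s^3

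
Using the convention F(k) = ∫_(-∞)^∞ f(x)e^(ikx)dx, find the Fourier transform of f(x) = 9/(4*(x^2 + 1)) 9*pi*exp(-Abs(k))/4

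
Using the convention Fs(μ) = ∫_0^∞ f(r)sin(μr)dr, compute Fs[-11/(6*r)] -11*pi/12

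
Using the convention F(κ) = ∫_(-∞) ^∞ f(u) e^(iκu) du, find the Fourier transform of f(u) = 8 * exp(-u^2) 8 * sqrt(pi) * exp(-κ^2/4) 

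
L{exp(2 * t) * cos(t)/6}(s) (s - 2)/(6 * ((s - 2)^2+1))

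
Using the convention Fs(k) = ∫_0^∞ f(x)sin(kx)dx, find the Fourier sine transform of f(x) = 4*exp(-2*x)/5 4*k/(5*(k^2 + 4))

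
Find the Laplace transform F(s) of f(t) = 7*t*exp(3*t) 7/(s - 3) ^2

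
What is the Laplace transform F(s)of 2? 2/s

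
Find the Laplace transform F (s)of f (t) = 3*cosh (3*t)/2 3*s/ (2*(s^2 - 9))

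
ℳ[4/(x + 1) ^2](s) -4*pi*(s - 1) /sin(pi*s) 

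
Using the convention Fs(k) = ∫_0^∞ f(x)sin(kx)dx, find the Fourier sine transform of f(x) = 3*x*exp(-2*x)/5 12*k/(5*(k^2 + 4)^2)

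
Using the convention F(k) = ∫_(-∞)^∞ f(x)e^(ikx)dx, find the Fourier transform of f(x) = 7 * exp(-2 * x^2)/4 7 * sqrt(2) * sqrt(pi) * exp(-k^2/8)/8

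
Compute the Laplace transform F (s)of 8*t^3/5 48/ (5*s^4)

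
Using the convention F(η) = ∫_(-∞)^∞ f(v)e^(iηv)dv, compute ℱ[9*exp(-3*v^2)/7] 3*sqrt(3)*sqrt(pi)*exp(-η^2/12)/7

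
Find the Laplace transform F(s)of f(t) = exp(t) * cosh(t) (s - 1)/(s * (s - 2))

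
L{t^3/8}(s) 3/(4 * s^4)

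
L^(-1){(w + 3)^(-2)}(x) x*exp(-3*x)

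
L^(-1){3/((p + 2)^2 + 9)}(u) exp(-2*u)*sin(3*u)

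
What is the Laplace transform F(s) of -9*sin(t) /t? -9*atan(1/s) 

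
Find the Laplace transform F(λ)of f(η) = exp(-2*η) 1/(λ+2)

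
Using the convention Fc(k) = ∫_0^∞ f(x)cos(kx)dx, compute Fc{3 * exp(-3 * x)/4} 9/(4 * (k^2 + 9))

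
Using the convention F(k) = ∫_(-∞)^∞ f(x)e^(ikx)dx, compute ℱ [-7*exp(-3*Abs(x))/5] -42/(5*k^2 + 45)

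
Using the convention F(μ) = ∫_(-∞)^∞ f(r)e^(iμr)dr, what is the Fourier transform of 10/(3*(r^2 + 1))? 10*pi*exp(-Abs(μ))/3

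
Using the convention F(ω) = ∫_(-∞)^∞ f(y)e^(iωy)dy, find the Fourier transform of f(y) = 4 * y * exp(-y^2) 2 * I * sqrt(pi) * ω * exp(-ω^2/4)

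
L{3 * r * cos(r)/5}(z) 3 * (z^2 - 1)/(5 * (z^2 + 1)^2)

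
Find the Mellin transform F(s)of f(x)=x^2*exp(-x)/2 gamma(s + 2)/2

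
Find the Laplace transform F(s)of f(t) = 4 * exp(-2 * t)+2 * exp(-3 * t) 2/(s+3)+4/(s+2)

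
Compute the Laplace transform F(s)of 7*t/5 7/(5*s^2)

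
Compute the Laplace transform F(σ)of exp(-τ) 1/(σ + 1)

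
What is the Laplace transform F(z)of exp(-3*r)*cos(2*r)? (z+3)/((z+3)^2+4)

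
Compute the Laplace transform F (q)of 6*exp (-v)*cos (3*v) 6*(q + 1)/ ( (q + 1)^2 + 9)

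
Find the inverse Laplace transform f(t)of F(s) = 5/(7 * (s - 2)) 5 * exp(2 * t)/7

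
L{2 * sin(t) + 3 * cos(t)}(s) 2/(s^2 + 1) + 3 * s/(s^2 + 1)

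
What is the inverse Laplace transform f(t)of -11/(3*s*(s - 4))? -11*exp(2*t)*sinh(2*t)/6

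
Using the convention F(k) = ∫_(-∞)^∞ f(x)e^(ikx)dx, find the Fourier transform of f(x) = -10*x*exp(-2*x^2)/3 -5*sqrt(2)*I*sqrt(pi)*k*exp(-k^2/8)/12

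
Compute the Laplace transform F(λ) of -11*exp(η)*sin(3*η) -33/((λ - 1) ^2 + 9) 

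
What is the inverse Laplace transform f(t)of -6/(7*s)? -6/7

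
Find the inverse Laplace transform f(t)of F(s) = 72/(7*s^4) 12*t^3/7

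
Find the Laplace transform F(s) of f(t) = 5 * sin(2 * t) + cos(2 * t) 10/(s^2 + 4) + s/(s^2 + 4) 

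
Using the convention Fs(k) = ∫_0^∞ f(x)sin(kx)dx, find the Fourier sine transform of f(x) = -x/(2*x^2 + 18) -pi*exp(-3*k)/4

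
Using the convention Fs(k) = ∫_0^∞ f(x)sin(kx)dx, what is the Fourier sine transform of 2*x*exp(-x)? 4*k/(k^2 + 1)^2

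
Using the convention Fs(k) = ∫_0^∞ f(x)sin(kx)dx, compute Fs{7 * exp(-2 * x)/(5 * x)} 7 * atan(k/2)/5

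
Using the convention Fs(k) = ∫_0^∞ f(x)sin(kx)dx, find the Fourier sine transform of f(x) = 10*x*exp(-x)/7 20*k/(7*(k^2 + 1)^2)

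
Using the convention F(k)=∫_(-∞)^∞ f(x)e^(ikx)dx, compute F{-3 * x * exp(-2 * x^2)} -3 * sqrt(2) * I * sqrt(pi) * k * exp(-k^2/8)/8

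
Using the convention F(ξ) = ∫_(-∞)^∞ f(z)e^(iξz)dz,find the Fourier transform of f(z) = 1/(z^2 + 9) pi * exp(-3 * Abs(ξ))/3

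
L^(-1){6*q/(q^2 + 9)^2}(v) v*sin(3*v)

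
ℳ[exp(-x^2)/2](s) gamma(s/2)/4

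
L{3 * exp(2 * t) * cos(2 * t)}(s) 3 * (s - 2)/((s - 2)^2 + 4)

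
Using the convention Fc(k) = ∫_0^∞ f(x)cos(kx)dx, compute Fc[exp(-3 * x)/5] 3/(5 * (k^2+9))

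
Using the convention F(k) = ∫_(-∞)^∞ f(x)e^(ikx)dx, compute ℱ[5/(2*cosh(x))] 5*pi/(2*cosh(pi*k/2))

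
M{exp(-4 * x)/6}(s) gamma(s)/(6 * 2^(2 * s))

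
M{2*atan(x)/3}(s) -pi*sec(pi*s/2)/(3*s)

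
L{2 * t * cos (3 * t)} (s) 2 * (s^2 - 9)/ (s^2 + 9)^2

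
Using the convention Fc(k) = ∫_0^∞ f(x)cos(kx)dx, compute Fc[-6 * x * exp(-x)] 6 * (k^2-1)/(k^2 + 1)^2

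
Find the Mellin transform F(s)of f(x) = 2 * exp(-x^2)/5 gamma(s/2)/5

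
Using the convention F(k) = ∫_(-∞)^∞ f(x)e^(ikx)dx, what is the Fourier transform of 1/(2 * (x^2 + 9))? pi * exp(-3 * Abs(k))/6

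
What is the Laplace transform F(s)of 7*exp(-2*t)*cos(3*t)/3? 7*(s + 2)/(3*((s + 2)^2 + 9))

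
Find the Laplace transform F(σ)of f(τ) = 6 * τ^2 12/σ^3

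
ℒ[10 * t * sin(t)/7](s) 20 * s/(7 * (s^2 + 1)^2)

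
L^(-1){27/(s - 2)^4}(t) 9 * t^3 * exp(2 * t)/2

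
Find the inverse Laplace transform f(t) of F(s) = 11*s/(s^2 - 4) 11*cosh(2*t) 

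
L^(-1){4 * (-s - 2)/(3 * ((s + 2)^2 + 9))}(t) -4 * exp(-2 * t) * cos(3 * t)/3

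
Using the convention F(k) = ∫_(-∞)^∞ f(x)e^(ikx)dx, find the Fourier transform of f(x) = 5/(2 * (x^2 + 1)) 5 * pi * exp(-Abs(k))/2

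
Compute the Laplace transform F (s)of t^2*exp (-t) 2/ (s + 1)^3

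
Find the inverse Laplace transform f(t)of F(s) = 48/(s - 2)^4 8 * t^3 * exp(2 * t)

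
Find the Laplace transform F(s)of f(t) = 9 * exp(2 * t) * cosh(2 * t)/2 9 * (s - 2)/(2 * s * (s - 4))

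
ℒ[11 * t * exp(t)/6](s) 11/(6 * (s - 1)^2)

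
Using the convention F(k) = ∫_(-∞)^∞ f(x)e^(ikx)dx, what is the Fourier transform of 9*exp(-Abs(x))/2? 9/(k^2 + 1)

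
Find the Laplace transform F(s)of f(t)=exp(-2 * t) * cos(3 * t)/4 (s + 2)/(4 * ((s + 2)^2 + 9))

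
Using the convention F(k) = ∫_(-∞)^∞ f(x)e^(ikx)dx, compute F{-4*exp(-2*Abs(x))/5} -16/(5*k^2 + 20)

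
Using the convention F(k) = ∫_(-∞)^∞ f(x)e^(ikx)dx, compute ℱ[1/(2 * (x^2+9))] pi * exp(-3 * Abs(k))/6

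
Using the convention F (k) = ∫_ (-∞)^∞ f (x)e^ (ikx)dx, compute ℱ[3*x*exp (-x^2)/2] 3*I*sqrt (pi)*k*exp (-k^2/4)/4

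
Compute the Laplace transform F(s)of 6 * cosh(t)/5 6 * s/(5 * (s^2 - 1))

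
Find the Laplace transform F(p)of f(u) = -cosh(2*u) -p/(p^2-4)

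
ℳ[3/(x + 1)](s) 3*pi*csc(pi*s)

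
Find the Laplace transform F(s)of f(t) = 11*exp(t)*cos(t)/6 11*(s - 1)/(6*((s - 1)^2 + 1))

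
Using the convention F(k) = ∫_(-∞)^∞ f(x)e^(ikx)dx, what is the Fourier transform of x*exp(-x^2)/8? I*sqrt(pi)*k*exp(-k^2/4)/16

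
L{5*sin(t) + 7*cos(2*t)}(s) 7*s/(s^2 + 4) + 5/(s^2 + 1)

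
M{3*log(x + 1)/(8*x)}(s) -3*pi*csc(pi*s)/(8*s - 8)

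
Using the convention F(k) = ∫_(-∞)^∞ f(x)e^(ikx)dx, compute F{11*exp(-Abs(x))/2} 11/(k^2 + 1)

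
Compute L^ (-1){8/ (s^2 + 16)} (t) 2*sin (4*t)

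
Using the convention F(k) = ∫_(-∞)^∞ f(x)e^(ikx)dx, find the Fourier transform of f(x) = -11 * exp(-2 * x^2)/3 -11 * sqrt(2) * sqrt(pi) * exp(-k^2/8)/6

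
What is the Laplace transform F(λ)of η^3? 6/λ^4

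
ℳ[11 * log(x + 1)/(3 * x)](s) -11 * pi * csc(pi * s)/(3 * s - 3)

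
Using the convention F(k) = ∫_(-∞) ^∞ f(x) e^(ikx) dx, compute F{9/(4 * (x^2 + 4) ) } 9 * pi * exp(-2 * Abs(k) ) /8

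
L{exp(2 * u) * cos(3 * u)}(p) (p - 2)/((p - 2)^2 + 9)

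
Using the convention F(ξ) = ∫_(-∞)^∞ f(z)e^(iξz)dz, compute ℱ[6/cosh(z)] 6 * pi/cosh(pi * ξ/2)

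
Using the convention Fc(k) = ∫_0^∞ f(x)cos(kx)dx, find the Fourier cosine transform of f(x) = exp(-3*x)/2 3/(2*(k^2 + 9))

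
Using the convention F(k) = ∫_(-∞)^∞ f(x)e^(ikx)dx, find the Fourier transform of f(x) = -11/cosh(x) -11*pi/cosh(pi*k/2)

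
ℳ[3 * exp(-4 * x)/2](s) 3 * gamma(s)/(2 * 2^(2 * s))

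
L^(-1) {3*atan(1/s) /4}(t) 3*sin(t) /(4*t) 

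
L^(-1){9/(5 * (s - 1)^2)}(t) 9 * t * exp(t)/5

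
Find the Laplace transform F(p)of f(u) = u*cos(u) (p^2 - 1)/(p^2 + 1)^2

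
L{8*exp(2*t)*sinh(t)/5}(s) 8/(5*((s - 2)^2 - 1))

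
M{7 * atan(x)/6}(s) -7 * pi * sec(pi * s/2)/(12 * s)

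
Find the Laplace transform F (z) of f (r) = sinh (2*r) 2/ (z^2 - 4) 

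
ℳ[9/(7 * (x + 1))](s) 9 * pi * csc(pi * s)/7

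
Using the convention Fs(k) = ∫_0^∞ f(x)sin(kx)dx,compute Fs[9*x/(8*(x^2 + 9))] 9*pi*exp(-3*k)/16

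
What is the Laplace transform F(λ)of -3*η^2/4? -3/(2*λ^3)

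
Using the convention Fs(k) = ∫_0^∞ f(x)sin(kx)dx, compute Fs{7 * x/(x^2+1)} 7 * pi * exp(-k)/2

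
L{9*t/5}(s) 9/(5*s^2)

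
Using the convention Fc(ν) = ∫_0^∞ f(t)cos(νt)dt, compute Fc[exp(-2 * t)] 2/(ν^2 + 4)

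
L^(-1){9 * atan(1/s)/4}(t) 9 * sin(t)/(4 * t)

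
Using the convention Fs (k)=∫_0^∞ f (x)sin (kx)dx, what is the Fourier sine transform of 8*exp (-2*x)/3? 8*k/ (3*(k^2 + 4))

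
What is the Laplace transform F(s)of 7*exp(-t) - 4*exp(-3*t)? 7/(s + 1) - 4/(s + 3)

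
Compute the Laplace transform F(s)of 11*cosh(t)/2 11*s/(2*(s^2 - 1))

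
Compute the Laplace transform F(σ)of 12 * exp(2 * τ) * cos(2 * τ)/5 12 * (σ - 2)/(5 * ((σ - 2)^2 + 4))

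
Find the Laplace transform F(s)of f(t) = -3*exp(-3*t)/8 -3/(8*s + 24)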